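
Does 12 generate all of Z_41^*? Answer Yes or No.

Yes

φ(41) = 41 − 1 = 40 = 2^3 · 5.
An element g generates (Z/41Z)^× iff g^(40/q) ≢ 1 (mod 41) for each prime q ∈ {2, 5}.
12^20 ≡ 40 (mod 41)  [q = 2: ≢ 1 ✓]
12^8 ≡ 18 (mod 41)  [q = 5: ≢ 1 ✓]
None equal 1, so ord_41(12) = 40: 12 is a primitive root.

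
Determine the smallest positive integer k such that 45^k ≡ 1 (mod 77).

6

The order of 45 must divide φ(77) = φ(7·11) = (7−1)·(11−1) = 6·10 = 60 = 2^2 · 3 · 5.
Divisors of 60: 1, 2, 3, 4, 5, 6, 10, 12, 15, 20, 30, 60.
Compute 45^d (mod 77) for the divisors d until we hit 1:
45^1 ≡ 45 (mod 77)
45^2 ≡ 23 (mod 77)
45^3 ≡ 34 (mod 77)
45^4 ≡ 67 (mod 77)
45^5 ≡ 12 (mod 77)
45^6 ≡ 1 (mod 77) ✓
So ord_77(45) = 6.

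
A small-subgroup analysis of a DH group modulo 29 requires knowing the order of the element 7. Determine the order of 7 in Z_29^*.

7

The order of 7 must divide φ(29) = 29 − 1 = 28 = 2^2 · 7.
Divisors of 28: 1, 2, 4, 7, 14, 28.
Test each divisor d:
7^1 ≡ 7 (mod 29)
7^2 ≡ 20 (mod 29)
7^4 ≡ 23 (mod 29)
7^7 ≡ 1 (mod 29) ✓
So ord_29(7) = 7.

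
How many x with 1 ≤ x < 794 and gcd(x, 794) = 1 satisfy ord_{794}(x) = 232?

0

φ(794) = φ(2)·φ(397) = 1·396 = 396 = 2^2 · 3^2 · 11.
(Z/794Z)^× is cyclic (|G| = 396); a cyclic group of order m has exactly φ(d) elements of each order d | m, and none otherwise.
Here 396 is not a multiple of 232, so there are no elements of order 232.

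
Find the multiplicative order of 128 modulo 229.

76

ord(128) | φ(229) = 229 − 1 = 228 = 2^2 · 3 · 19.
Divisors of 228: 1, 2, 3, 4, 6, 12, 19, 38, 57, 76, 114, 228.
Compute 128^d (mod 229) for the divisors d until we hit 1:
128^1 ≡ 128 (mod 229)
128^2 ≡ 125 (mod 229)
128^3 ≡ 199 (mod 229)
128^4 ≡ 53 (mod 229)
128^6 ≡ 213 (mod 229)
128^12 ≡ 27 (mod 229)
128^19 ≡ 122 (mod 229)
128^38 ≡ 228 (mod 229)
128^57 ≡ 107 (mod 229)
128^76 ≡ 1 (mod 229) ✓
Therefore the multiplicative order of 128 modulo 229 is 76.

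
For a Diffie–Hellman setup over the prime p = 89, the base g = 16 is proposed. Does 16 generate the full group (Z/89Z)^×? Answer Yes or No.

No

φ(89) = 89 − 1 = 88 = 2^3 · 11.
16 is a primitive root mod 89 iff 16^(φ(89)/q) ≢ 1 for every prime q | φ(89), i.e. q ∈ {2, 11}.
16^44 ≡ 1 (mod 89)  [q = 2: ≡ 1 ✗]
16^8 ≡ 45 (mod 89)  [q = 11: ≢ 1 ✓]
16^44 ≡ 1 shows ord(16) | 44, strictly less than φ(89); not a primitive root.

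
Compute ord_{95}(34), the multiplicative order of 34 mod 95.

18

By Lagrange's theorem, ord_95(34) divides φ(95) = φ(5·19) = (5−1)·(19−1) = 4·18 = 72 = 2^3 · 3^2.
Divisors of 72: 1, 2, 3, 4, 6, 8, 9, 12, 18, 24, 36, 72.
Evaluate successive powers at the divisors of 72:
34^1 ≡ 34
34^2 ≡ 16
34^3 ≡ 69
34^4 ≡ 66
34^6 ≡ 11
34^8 ≡ 81
34^9 ≡ 94
34^12 ≡ 26
34^18 ≡ 1
So ord_95(34) = 18.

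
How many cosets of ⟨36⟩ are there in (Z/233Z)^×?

By Lagrange's theorem, ord_233(36) divides φ(233) = 233 − 1 = 232 = 2^3 · 29.
Divisors of 232: 1, 2, 4, 8, 29, 58, 116, 232.
Test each divisor d:
36^1 ≡ 36 (mod 233)
36^2 ≡ 131 (mod 233)
36^4 ≡ 152 (mod 233)
36^8 ≡ 37 (mod 233)
36^29 ≡ 144 (mod 233)
36^58 ≡ 232 (mod 233)
36^116 ≡ 1 (mod 233) ✓
So ord_233(36) = 116, hence |⟨36⟩| = 116.
The index is φ(233) / ord(36) = 232 / 116 = 2.

2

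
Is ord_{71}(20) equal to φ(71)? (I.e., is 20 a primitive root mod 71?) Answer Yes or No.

No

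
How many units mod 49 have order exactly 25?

0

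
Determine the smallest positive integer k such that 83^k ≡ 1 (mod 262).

ord(83) | φ(262) = φ(2)·φ(131) = 1·130 = 130 = 2 · 5 · 13.
Divisors of 130: 1, 2, 5, 10, 13, 26, 65, 130.
Test each divisor d:
83^1 ≡ 83
83^2 ≡ 77
83^5 ≡ 71
83^10 ≡ 63
83^13 ≡ 201
83^26 ≡ 53
83^65 ≡ 261
83^130 ≡ 1
The smallest such exponent is 130, so the order of 83 is 130.

130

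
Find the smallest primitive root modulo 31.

3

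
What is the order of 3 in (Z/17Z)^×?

By Lagrange's theorem, ord_17(3) divides φ(17) = 17 − 1 = 16 = 2^4.
Divisors of 16: 1, 2, 4, 8, 16.
Check 3^d mod 17 for each divisor in increasing order:
3^1 ≡ 3 (mod 17)
3^2 ≡ 9 (mod 17)
3^4 ≡ 13 (mod 17)
3^8 ≡ 16 (mod 17)
3^16 ≡ 1 (mod 17) ✓
So ord_17(3) = 16.

16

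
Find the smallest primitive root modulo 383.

5

φ(383) = 383 − 1 = 382 = 2 · 191.
g is a primitive root iff g^(382/q) ≢ 1 (mod 383) for each prime q ∈ {2, 191}.
g = 2: 2^191 ≡ 1 — hits 1, so not a primitive root.
g = 3: 3^191 ≡ 1 — hits 1, so not a primitive root.
g = 4: 4^191 ≡ 1 — hits 1, so not a primitive root.
g = 5: 5^191 ≡ 382; 5^2 ≡ 25 — none is 1, so 5 is a primitive root.
Hence the least primitive root of 383 is 5.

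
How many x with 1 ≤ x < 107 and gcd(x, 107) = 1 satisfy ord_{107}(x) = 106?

52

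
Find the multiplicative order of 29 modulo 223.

111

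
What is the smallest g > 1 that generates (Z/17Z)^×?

3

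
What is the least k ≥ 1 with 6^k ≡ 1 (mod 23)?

11

The order of 6 must divide φ(23) = 23 − 1 = 22 = 2 · 11.
Divisors of 22: 1, 2, 11, 22.
Check 6^d mod 23 for each divisor in increasing order:
6^1 ≡ 6 (mod 23)
6^2 ≡ 13 (mod 23)
6^11 ≡ 1 (mod 23) ✓
So ord_23(6) = 11.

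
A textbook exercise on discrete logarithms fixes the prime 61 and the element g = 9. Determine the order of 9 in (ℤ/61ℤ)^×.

5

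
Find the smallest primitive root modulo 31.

φ(31) = 31 − 1 = 30 = 2 · 3 · 5.
Test candidates g = 2, 3, … against the prime factors q ∈ {2, 3, 5} of φ(31): g is a generator iff g^(30/q) ≢ 1 for every such q.
g = 2: 2^15 ≡ 1 — hits 1, so not a primitive root.
g = 3: 3^15 ≡ 30; 3^10 ≡ 25; 3^6 ≡ 16 — none is 1, so 3 is a primitive root.
Hence the least primitive root of 31 is 3.

3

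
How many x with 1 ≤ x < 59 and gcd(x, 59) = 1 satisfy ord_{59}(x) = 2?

1

φ(59) = 59 − 1 = 58 = 2 · 29.
Since (Z/59Z)^× is cyclic of order 58, the number of elements of order d is φ(d) when d | 58 and 0 otherwise.
2 | 58, and φ(2) = 2 − 1 = 1.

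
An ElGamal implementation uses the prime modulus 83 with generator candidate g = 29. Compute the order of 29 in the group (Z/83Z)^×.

41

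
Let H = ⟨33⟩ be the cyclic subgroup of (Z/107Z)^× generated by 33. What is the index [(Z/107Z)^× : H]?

2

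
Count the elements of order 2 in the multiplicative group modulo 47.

1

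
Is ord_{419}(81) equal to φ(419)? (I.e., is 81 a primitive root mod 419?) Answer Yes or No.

No

φ(419) = 419 − 1 = 418 = 2 · 11 · 19.
81 is a primitive root mod 419 iff 81^(φ(419)/q) ≢ 1 for every prime q | φ(419), i.e. q ∈ {2, 11, 19}.
81^209 ≡ 1 (mod 419)  [q = 2: ≡ 1 ✗]
81^38 ≡ 348 (mod 419)  [q = 11: ≢ 1 ✓]
81^22 ≡ 114 (mod 419)  [q = 19: ≢ 1 ✓]
Since 81^209 ≡ 1, the order of 81 divides 209 < 418, so 81 is not a primitive root.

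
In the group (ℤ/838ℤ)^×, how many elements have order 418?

φ(838) = φ(2)·φ(419) = 1·418 = 418 = 2 · 11 · 19.
(Z/838Z)^× is cyclic (|G| = 418); a cyclic group of order m has exactly φ(d) elements of each order d | m, and none otherwise.
418 = 2 · 11 · 19 divides 418, and φ(418) = 180.

180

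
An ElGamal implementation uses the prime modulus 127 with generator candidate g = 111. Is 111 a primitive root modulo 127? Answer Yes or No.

φ(127) = 127 − 1 = 126 = 2 · 3^2 · 7.
Test 111^(126/q) mod 127 for each prime factor q of 126:
111^63 ≡ 126 (mod 127)  [q = 2: ≢ 1 ✓]
111^42 ≡ 1 (mod 127)  [q = 3: ≡ 1 ✗]
111^18 ≡ 4 (mod 127)  [q = 7: ≢ 1 ✓]
111^42 ≡ 1 shows ord(111) | 42, strictly less than φ(127); not a primitive root.

No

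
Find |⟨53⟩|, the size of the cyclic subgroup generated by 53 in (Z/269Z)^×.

67

Since 53 ∈ (Z/269Z)^×, its order divides φ(269) = 269 − 1 = 268 = 2^2 · 67.
Divisors of 268: 1, 2, 4, 67, 134, 268.
Test each divisor d:
53^1 ≡ 53
53^2 ≡ 119
53^4 ≡ 173
53^67 ≡ 1
So ord_269(53) = 67.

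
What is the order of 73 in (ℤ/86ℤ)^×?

The order of 73 must divide φ(86) = φ(2)·φ(43) = 1·42 = 42 = 2 · 3 · 7.
Divisors of 42: 1, 2, 3, 6, 7, 14, 21, 42.
Check 73^d mod 86 for each divisor in increasing order:
73^1 ≡ 73 (mod 86)
73^2 ≡ 83 (mod 86)
73^3 ≡ 39 (mod 86)
73^6 ≡ 59 (mod 86)
73^7 ≡ 7 (mod 86)
73^14 ≡ 49 (mod 86)
73^21 ≡ 85 (mod 86)
73^42 ≡ 1 (mod 86) ✓
Hence ord(73) = 42.

42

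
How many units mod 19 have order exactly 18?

6

φ(19) = 19 − 1 = 18 = 2 · 3^2.
In a cyclic group of order 18, there are φ(d) elements of order d for each divisor d of 18, and zero for non-divisors.
18 = 2 · 3^2 divides 18, and φ(18) = 6.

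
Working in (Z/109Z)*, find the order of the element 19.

36

Since 19 ∈ (Z/109Z)^×, its order divides φ(109) = 109 − 1 = 108 = 2^2 · 3^3.
Divisors of 108: 1, 2, 3, 4, 6, 9, 12, 18, 27, 36, 54, 108.
Test each divisor d:
19^1 ≡ 19 (mod 109)
19^2 ≡ 34 (mod 109)
19^3 ≡ 101 (mod 109)
19^4 ≡ 66 (mod 109)
19^6 ≡ 64 (mod 109)
19^9 ≡ 33 (mod 109)
19^12 ≡ 63 (mod 109)
19^18 ≡ 108 (mod 109)
19^27 ≡ 76 (mod 109)
19^36 ≡ 1 (mod 109) ✓
The smallest such exponent is 36, so the order of 19 is 36.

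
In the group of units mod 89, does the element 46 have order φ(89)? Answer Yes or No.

Yes

φ(89) = 89 − 1 = 88 = 2^3 · 11.
46 is a primitive root mod 89 iff 46^(φ(89)/q) ≢ 1 for every prime q | φ(89), i.e. q ∈ {2, 11}.
46^44 ≡ 88 (mod 89)  [q = 2: ≢ 1 ✓]
46^8 ≡ 67 (mod 89)  [q = 11: ≢ 1 ✓]
None equal 1, so ord_89(46) = 88: 46 is a primitive root.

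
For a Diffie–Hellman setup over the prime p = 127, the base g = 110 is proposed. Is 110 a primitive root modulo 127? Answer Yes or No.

φ(127) = 127 − 1 = 126 = 2 · 3^2 · 7.
Test 110^(126/q) mod 127 for each prime factor q of 126:
110^63 ≡ 126 (mod 127)  [q = 2: ≢ 1 ✓]
110^42 ≡ 19 (mod 127)  [q = 3: ≢ 1 ✓]
110^18 ≡ 64 (mod 127)  [q = 7: ≢ 1 ✓]
None equal 1, so ord_127(110) = 126: 110 is a primitive root.

Yes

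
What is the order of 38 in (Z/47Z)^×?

ord(38) | φ(47) = 47 − 1 = 46 = 2 · 23.
Divisors of 46: 1, 2, 23, 46.
Evaluate successive powers at the divisors of 46:
38^1 ≡ 38 (mod 47)
38^2 ≡ 34 (mod 47)
38^23 ≡ 46 (mod 47)
38^46 ≡ 1 (mod 47) ✓
Hence ord(38) = 46.

46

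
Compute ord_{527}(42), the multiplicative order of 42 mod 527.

120

By Lagrange's theorem, ord_527(42) divides φ(527) = φ(17·31) = (17−1)·(31−1) = 16·30 = 480 = 2^5 · 3 · 5.
Divisors of 480: 1, 2, 3, 4, 5, 6, 8, 10, 12, 15, 16, 20, 24, 30, 32, 40, 48, 60, 80, 96, 120, 160, 240, 480.
Evaluate successive powers at the divisors of 480:
42^1 ≡ 42 (mod 527)
42^2 ≡ 183 (mod 527)
42^3 ≡ 308 (mod 527)
42^4 ≡ 288 (mod 527)
42^5 ≡ 502 (mod 527)
42^6 ≡ 4 (mod 527)
42^8 ≡ 205 (mod 527)
42^10 ≡ 98 (mod 527)
42^12 ≡ 16 (mod 527)
42^15 ≡ 185 (mod 527)
42^16 ≡ 392 (mod 527)
42^20 ≡ 118 (mod 527)
42^24 ≡ 256 (mod 527)
42^30 ≡ 497 (mod 527)
42^32 ≡ 307 (mod 527)
42^40 ≡ 222 (mod 527)
42^48 ≡ 188 (mod 527)
42^60 ≡ 373 (mod 527)
42^80 ≡ 273 (mod 527)
42^96 ≡ 35 (mod 527)
42^120 ≡ 1 (mod 527) ✓
Hence ord(42) = 120.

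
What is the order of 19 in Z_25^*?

10

The order of 19 must divide φ(25) = φ(5^2) = 5·(5−1) = 20 = 2^2 · 5.
Divisors of 20: 1, 2, 4, 5, 10, 20.
Check 19^d mod 25 for each divisor in increasing order:
19^1 ≡ 19 (mod 25)
19^2 ≡ 11 (mod 25)
19^4 ≡ 21 (mod 25)
19^5 ≡ 24 (mod 25)
19^10 ≡ 1 (mod 25) ✓
Hence ord(19) = 10.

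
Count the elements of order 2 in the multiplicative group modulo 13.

φ(13) = 13 − 1 = 12 = 2^2 · 3.
(Z/13Z)^× is cyclic (|G| = 12); a cyclic group of order m has exactly φ(d) elements of each order d | m, and none otherwise.
2 | 12, and φ(2) = 2 − 1 = 1.

1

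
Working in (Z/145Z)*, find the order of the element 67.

By Lagrange's theorem, ord_145(67) divides φ(145) = φ(5·29) = (5−1)·(29−1) = 4·28 = 112 = 2^4 · 7.
Divisors of 112: 1, 2, 4, 7, 8, 14, 16, 28, 56, 112.
Evaluate successive powers at the divisors of 112:
67^1 ≡ 67
67^2 ≡ 139
67^4 ≡ 36
67^7 ≡ 28
67^8 ≡ 136
67^14 ≡ 59
67^16 ≡ 81
67^28 ≡ 1
So ord_145(67) = 28.

28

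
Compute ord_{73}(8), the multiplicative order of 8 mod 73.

3

By Lagrange's theorem, ord_73(8) divides φ(73) = 73 − 1 = 72 = 2^3 · 3^2.
Divisors of 72: 1, 2, 3, 4, 6, 8, 9, 12, 18, 24, 36, 72.
Evaluate successive powers at the divisors of 72:
8^1 ≡ 8 (mod 73)
8^2 ≡ 64 (mod 73)
8^3 ≡ 1 (mod 73) ✓
Therefore the multiplicative order of 8 modulo 73 is 3.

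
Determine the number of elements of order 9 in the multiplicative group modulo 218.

φ(218) = φ(2)·φ(109) = 1·108 = 108 = 2^2 · 3^3.
Since (Z/218Z)^× is cyclic of order 108, the number of elements of order d is φ(d) when d | 108 and 0 otherwise.
9 = 3^2 divides 108, and φ(9) = 6.

6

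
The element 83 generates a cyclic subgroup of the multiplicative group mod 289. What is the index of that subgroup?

2

ord(83) | φ(289) = φ(17^2) = 17·(17−1) = 272 = 2^4 · 17.
Divisors of 272: 1, 2, 4, 8, 16, 17, 34, 68, 136, 272.
Compute 83^d (mod 289) for the divisors d until we hit 1:
83^1 ≡ 83
83^2 ≡ 242
83^4 ≡ 186
83^8 ≡ 205
83^16 ≡ 120
83^17 ≡ 134
83^34 ≡ 38
83^68 ≡ 288
83^136 ≡ 1
The order of 83 is 136, so the subgroup it generates has 136 elements.
Index = |(Z/289Z)^×| / |⟨83⟩| = 272 / 136 = 2.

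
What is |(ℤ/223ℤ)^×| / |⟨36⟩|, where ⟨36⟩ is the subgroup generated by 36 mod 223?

2

ord(36) | φ(223) = 223 − 1 = 222 = 2 · 3 · 37.
Divisors of 222: 1, 2, 3, 6, 37, 74, 111, 222.
Test each divisor d:
36^1 ≡ 36 (mod 223)
36^2 ≡ 181 (mod 223)
36^3 ≡ 49 (mod 223)
36^6 ≡ 171 (mod 223)
36^37 ≡ 183 (mod 223)
36^74 ≡ 39 (mod 223)
36^111 ≡ 1 (mod 223) ✓
So ord_223(36) = 111, hence |⟨36⟩| = 111.
The index is φ(223) / ord(36) = 222 / 111 = 2.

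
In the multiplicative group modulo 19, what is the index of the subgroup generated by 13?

ord(13) | φ(19) = 19 − 1 = 18 = 2 · 3^2.
Divisors of 18: 1, 2, 3, 6, 9, 18.
Evaluate successive powers at the divisors of 18:
13^1 ≡ 13 (mod 19)
13^2 ≡ 17 (mod 19)
13^3 ≡ 12 (mod 19)
13^6 ≡ 11 (mod 19)
13^9 ≡ 18 (mod 19)
13^18 ≡ 1 (mod 19) ✓
So ord_19(13) = 18, hence |⟨13⟩| = 18.
Index = |(Z/19Z)^×| / |⟨13⟩| = 18 / 18 = 1.

1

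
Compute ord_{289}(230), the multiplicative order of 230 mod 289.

Since 230 ∈ (Z/289Z)^×, its order divides φ(289) = φ(17^2) = 17·(17−1) = 272 = 2^4 · 17.
Divisors of 272: 1, 2, 4, 8, 16, 17, 34, 68, 136, 272.
Evaluate successive powers at the divisors of 272:
230^1 ≡ 230
230^2 ≡ 13
230^4 ≡ 169
230^8 ≡ 239
230^16 ≡ 188
230^17 ≡ 179
230^34 ≡ 251
230^68 ≡ 288
230^136 ≡ 1
Hence ord(230) = 136.

136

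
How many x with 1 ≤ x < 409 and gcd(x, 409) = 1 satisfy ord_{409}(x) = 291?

φ(409) = 409 − 1 = 408 = 2^3 · 3 · 17.
(Z/409Z)^× is cyclic (|G| = 408); a cyclic group of order m has exactly φ(d) elements of each order d | m, and none otherwise.
Since 291 ∤ 408, the count is 0.

0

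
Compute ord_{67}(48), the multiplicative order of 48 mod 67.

By Lagrange's theorem, ord_67(48) divides φ(67) = 67 − 1 = 66 = 2 · 3 · 11.
Divisors of 66: 1, 2, 3, 6, 11, 22, 33, 66.
Compute 48^d (mod 67) for the divisors d until we hit 1:
48^1 ≡ 48 (mod 67)
48^2 ≡ 26 (mod 67)
48^3 ≡ 42 (mod 67)
48^6 ≡ 22 (mod 67)
48^11 ≡ 38 (mod 67)
48^22 ≡ 37 (mod 67)
48^33 ≡ 66 (mod 67)
48^66 ≡ 1 (mod 67) ✓
So ord_67(48) = 66.

66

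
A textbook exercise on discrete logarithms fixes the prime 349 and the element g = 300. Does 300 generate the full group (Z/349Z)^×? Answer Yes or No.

No

φ(349) = 349 − 1 = 348 = 2^2 · 3 · 29.
It suffices to check that the order of 300 is not a proper divisor of 348: compute 300^(348/q) for q ∈ {2, 3, 29}.
300^174 ≡ 1 (mod 349)  [q = 2: ≡ 1 ✗]
300^116 ≡ 122 (mod 349)  [q = 3: ≢ 1 ✓]
300^12 ≡ 228 (mod 349)  [q = 29: ≢ 1 ✓]
The check at q = 2 fails, so 300 generates a proper subgroup.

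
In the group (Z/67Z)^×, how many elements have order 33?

20

φ(67) = 67 − 1 = 66 = 2 · 3 · 11.
Since (Z/67Z)^× is cyclic of order 66, the number of elements of order d is φ(d) when d | 66 and 0 otherwise.
33 = 3 · 11 divides 66, and φ(33) = 20.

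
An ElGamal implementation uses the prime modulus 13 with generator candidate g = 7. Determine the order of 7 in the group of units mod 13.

12

The order of 7 must divide φ(13) = 13 − 1 = 12 = 2^2 · 3.
Divisors of 12: 1, 2, 3, 4, 6, 12.
Test each divisor d:
7^1 ≡ 7 (mod 13)
7^2 ≡ 10 (mod 13)
7^3 ≡ 5 (mod 13)
7^4 ≡ 9 (mod 13)
7^6 ≡ 12 (mod 13)
7^12 ≡ 1 (mod 13) ✓
So ord_13(7) = 12.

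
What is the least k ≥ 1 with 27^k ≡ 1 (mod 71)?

35

The order of 27 must divide φ(71) = 71 − 1 = 70 = 2 · 5 · 7.
Divisors of 70: 1, 2, 5, 7, 10, 14, 35, 70.
Check 27^d mod 71 for each divisor in increasing order:
27^1 ≡ 27 (mod 71)
27^2 ≡ 19 (mod 71)
27^5 ≡ 20 (mod 71)
27^7 ≡ 25 (mod 71)
27^10 ≡ 45 (mod 71)
27^14 ≡ 57 (mod 71)
27^35 ≡ 1 (mod 71) ✓
Hence ord(27) = 35.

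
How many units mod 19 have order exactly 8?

0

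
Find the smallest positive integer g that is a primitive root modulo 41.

6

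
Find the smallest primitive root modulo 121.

2

φ(121) = φ(11^2) = 11·(11−1) = 110 = 2 · 5 · 11.
g is a primitive root iff g^(110/q) ≢ 1 (mod 121) for each prime q ∈ {2, 5, 11}.
g = 2: 2^55 ≡ 120; 2^22 ≡ 81; 2^10 ≡ 56 — none is 1, so 2 is a primitive root.
So 2 is the smallest generator of (Z/121Z)^×.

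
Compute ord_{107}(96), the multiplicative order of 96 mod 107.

106

By Lagrange's theorem, ord_107(96) divides φ(107) = 107 − 1 = 106 = 2 · 53.
Divisors of 106: 1, 2, 53, 106.
Check 96^d mod 107 for each divisor in increasing order:
96^1 ≡ 96 (mod 107)
96^2 ≡ 14 (mod 107)
96^53 ≡ 106 (mod 107)
96^106 ≡ 1 (mod 107) ✓
So ord_107(96) = 106.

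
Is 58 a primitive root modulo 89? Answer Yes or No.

Yes

φ(89) = 89 − 1 = 88 = 2^3 · 11.
58 is a primitive root mod 89 iff 58^(φ(89)/q) ≢ 1 for every prime q | φ(89), i.e. q ∈ {2, 11}.
58^44 ≡ 88 (mod 89)  [q = 2: ≢ 1 ✓]
58^8 ≡ 45 (mod 89)  [q = 11: ≢ 1 ✓]
None equal 1, so ord_89(58) = 88: 58 is a primitive root.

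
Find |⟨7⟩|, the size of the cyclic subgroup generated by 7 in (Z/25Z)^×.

The order of 7 must divide φ(25) = φ(5^2) = 5·(5−1) = 20 = 2^2 · 5.
Divisors of 20: 1, 2, 4, 5, 10, 20.
Check 7^d mod 25 for each divisor in increasing order:
7^1 ≡ 7 (mod 25)
7^2 ≡ 24 (mod 25)
7^4 ≡ 1 (mod 25) ✓
Hence ord(7) = 4.

4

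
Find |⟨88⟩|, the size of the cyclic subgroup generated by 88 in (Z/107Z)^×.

106

Since 88 ∈ (Z/107Z)^×, its order divides φ(107) = 107 − 1 = 106 = 2 · 53.
Divisors of 106: 1, 2, 53, 106.
Evaluate successive powers at the divisors of 106:
88^1 ≡ 88 (mod 107)
88^2 ≡ 40 (mod 107)
88^53 ≡ 106 (mod 107)
88^106 ≡ 1 (mod 107) ✓
So ord_107(88) = 106.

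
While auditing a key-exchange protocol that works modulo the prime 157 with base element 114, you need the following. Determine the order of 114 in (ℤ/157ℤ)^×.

156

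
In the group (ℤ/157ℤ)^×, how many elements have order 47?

φ(157) = 157 − 1 = 156 = 2^2 · 3 · 13.
In a cyclic group of order 156, there are φ(d) elements of order d for each divisor d of 156, and zero for non-divisors.
Here 156 is not a multiple of 47, so there are no elements of order 47.

0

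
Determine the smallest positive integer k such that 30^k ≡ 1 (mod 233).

The order of 30 must divide φ(233) = 233 − 1 = 232 = 2^3 · 29.
Divisors of 232: 1, 2, 4, 8, 29, 58, 116, 232.
Check 30^d mod 233 for each divisor in increasing order:
30^1 ≡ 30 (mod 233)
30^2 ≡ 201 (mod 233)
30^4 ≡ 92 (mod 233)
30^8 ≡ 76 (mod 233)
30^29 ≡ 89 (mod 233)
30^58 ≡ 232 (mod 233)
30^116 ≡ 1 (mod 233) ✓
So ord_233(30) = 116.

116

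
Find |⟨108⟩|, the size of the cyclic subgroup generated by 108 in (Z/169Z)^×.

78

By Lagrange's theorem, ord_169(108) divides φ(169) = φ(13^2) = 13·(13−1) = 156 = 2^2 · 3 · 13.
Divisors of 156: 1, 2, 3, 4, 6, 12, 13, 26, 39, 52, 78, 156.
Evaluate successive powers at the divisors of 156:
108^1 ≡ 108 (mod 169)
108^2 ≡ 3 (mod 169)
108^3 ≡ 155 (mod 169)
108^4 ≡ 9 (mod 169)
108^6 ≡ 27 (mod 169)
108^12 ≡ 53 (mod 169)
108^13 ≡ 147 (mod 169)
108^26 ≡ 146 (mod 169)
108^39 ≡ 168 (mod 169)
108^52 ≡ 22 (mod 169)
108^78 ≡ 1 (mod 169) ✓
The smallest such exponent is 78, so the order of 108 is 78.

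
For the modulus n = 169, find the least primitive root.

2

φ(169) = φ(13^2) = 13·(13−1) = 156 = 2^2 · 3 · 13.
g is a primitive root iff g^(156/q) ≢ 1 (mod 169) for each prime q ∈ {2, 3, 13}.
g = 2: 2^78 ≡ 168; 2^52 ≡ 146; 2^12 ≡ 40 — none is 1, so 2 is a primitive root.
So 2 is the smallest generator of (Z/169Z)^×.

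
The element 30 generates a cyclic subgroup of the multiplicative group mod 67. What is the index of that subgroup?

11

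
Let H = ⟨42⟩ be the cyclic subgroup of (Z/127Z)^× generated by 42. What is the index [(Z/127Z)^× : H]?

2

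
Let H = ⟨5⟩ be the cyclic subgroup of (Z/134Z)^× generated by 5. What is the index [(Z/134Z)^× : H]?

The order of 5 must divide φ(134) = φ(2)·φ(67) = 1·66 = 66 = 2 · 3 · 11.
Divisors of 66: 1, 2, 3, 6, 11, 22, 33, 66.
Evaluate successive powers at the divisors of 66:
5^1 ≡ 5
5^2 ≡ 25
5^3 ≡ 125
5^6 ≡ 81
5^11 ≡ 133
5^22 ≡ 1
The order of 5 is 22, so the subgroup it generates has 22 elements.
[(Z/134Z)^× : ⟨5⟩] = 66/22 = 3.

3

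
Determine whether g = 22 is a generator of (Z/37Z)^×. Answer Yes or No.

Yes

φ(37) = 37 − 1 = 36 = 2^2 · 3^2.
Test 22^(36/q) mod 37 for each prime factor q of 36:
22^18 ≡ 36 (mod 37)  [q = 2: ≢ 1 ✓]
22^12 ≡ 26 (mod 37)  [q = 3: ≢ 1 ✓]
None equal 1, so ord_37(22) = 36: 22 is a primitive root.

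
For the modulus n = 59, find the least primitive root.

2

φ(59) = 59 − 1 = 58 = 2 · 29.
g is a primitive root iff g^(58/q) ≢ 1 (mod 59) for each prime q ∈ {2, 29}.
g = 2: 2^29 ≡ 58; 2^2 ≡ 4 — none is 1, so 2 is a primitive root.
So 2 is the smallest generator of (Z/59Z)^×.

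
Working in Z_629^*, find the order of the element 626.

144

Since 626 ∈ (Z/629Z)^×, its order divides φ(629) = φ(17·37) = (17−1)·(37−1) = 16·36 = 576 = 2^6 · 3^2.
Divisors of 576: 1, 2, 3, 4, 6, 8, 9, 12, 16, 18, 24, 32, 36, 48, 64, 72, 96, 144, 192, 288, 576.
Compute 626^d (mod 629) for the divisors d until we hit 1:
626^1 ≡ 626 (mod 629)
626^2 ≡ 9 (mod 629)
626^3 ≡ 602 (mod 629)
626^4 ≡ 81 (mod 629)
626^6 ≡ 100 (mod 629)
626^8 ≡ 271 (mod 629)
626^9 ≡ 445 (mod 629)
626^12 ≡ 565 (mod 629)
626^16 ≡ 477 (mod 629)
626^18 ≡ 519 (mod 629)
626^24 ≡ 322 (mod 629)
626^32 ≡ 460 (mod 629)
626^36 ≡ 149 (mod 629)
626^48 ≡ 528 (mod 629)
626^64 ≡ 256 (mod 629)
626^72 ≡ 186 (mod 629)
626^96 ≡ 137 (mod 629)
626^144 ≡ 1 (mod 629) ✓
Hence ord(626) = 144.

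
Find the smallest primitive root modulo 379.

2

φ(379) = 379 − 1 = 378 = 2 · 3^3 · 7.
g is a primitive root iff g^(378/q) ≢ 1 (mod 379) for each prime q ∈ {2, 3, 7}.
g = 2: 2^189 ≡ 378; 2^126 ≡ 327; 2^54 ≡ 125 — none is 1, so 2 is a primitive root.
So 2 is the smallest generator of (Z/379Z)^×.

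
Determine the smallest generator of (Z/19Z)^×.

2

φ(19) = 19 − 1 = 18 = 2 · 3^2.
Test candidates g = 2, 3, … against the prime factors q ∈ {2, 3} of φ(19): g is a generator iff g^(18/q) ≢ 1 for every such q.
g = 2: 2^9 ≡ 18; 2^6 ≡ 7 — none is 1, so 2 is a primitive root.
So 2 is the smallest generator of (Z/19Z)^×.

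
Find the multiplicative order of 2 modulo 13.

12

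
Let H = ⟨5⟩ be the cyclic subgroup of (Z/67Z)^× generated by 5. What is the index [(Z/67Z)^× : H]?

3

Since 5 ∈ (Z/67Z)^×, its order divides φ(67) = 67 − 1 = 66 = 2 · 3 · 11.
Divisors of 66: 1, 2, 3, 6, 11, 22, 33, 66.
Compute 5^d (mod 67) for the divisors d until we hit 1:
5^1 ≡ 5
5^2 ≡ 25
5^3 ≡ 58
5^6 ≡ 14
5^11 ≡ 66
5^22 ≡ 1
The order of 5 is 22, so the subgroup it generates has 22 elements.
Index = |(Z/67Z)^×| / |⟨5⟩| = 66 / 22 = 3.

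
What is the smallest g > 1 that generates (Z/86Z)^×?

3

φ(86) = φ(2)·φ(43) = 1·42 = 42 = 2 · 3 · 7.
g is a primitive root iff g^(42/q) ≢ 1 (mod 86) for each prime q ∈ {2, 3, 7}.
g = 2: gcd(2, 86) = 2 > 1, not a unit — skip.
g = 3: 3^21 ≡ 85; 3^14 ≡ 79; 3^6 ≡ 41 — none is 1, so 3 is a primitive root.
So 3 is the smallest generator of (Z/86Z)^×.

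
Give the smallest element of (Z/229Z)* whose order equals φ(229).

6

φ(229) = 229 − 1 = 228 = 2^2 · 3 · 19.
Test candidates g = 2, 3, … against the prime factors q ∈ {2, 3, 19} of φ(229): g is a generator iff g^(228/q) ≢ 1 for every such q.
g = 2: 2^114 ≡ 228; 2^76 ≡ 1 — hits 1, so not a primitive root.
g = 3: 3^114 ≡ 1 — hits 1, so not a primitive root.
g = 4: 4^114 ≡ 1 — hits 1, so not a primitive root.
g = 5: 5^114 ≡ 1 — hits 1, so not a primitive root.
g = 6: 6^114 ≡ 228; 6^76 ≡ 134; 6^12 ≡ 165 — none is 1, so 6 is a primitive root.
The smallest primitive root modulo 229 is 6.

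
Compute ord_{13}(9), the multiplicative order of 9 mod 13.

3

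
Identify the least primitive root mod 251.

6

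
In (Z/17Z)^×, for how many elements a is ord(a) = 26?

φ(17) = 17 − 1 = 16 = 2^4.
(Z/17Z)^× is cyclic (|G| = 16); a cyclic group of order m has exactly φ(d) elements of each order d | m, and none otherwise.
Here 16 is not a multiple of 26, so there are no elements of order 26.

0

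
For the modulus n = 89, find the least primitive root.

φ(89) = 89 − 1 = 88 = 2^3 · 11.
g is a primitive root iff g^(88/q) ≢ 1 (mod 89) for each prime q ∈ {2, 11}.
g = 2: 2^44 ≡ 1 — hits 1, so not a primitive root.
g = 3: 3^44 ≡ 88; 3^8 ≡ 64 — none is 1, so 3 is a primitive root.
So 3 is the smallest generator of (Z/89Z)^×.

3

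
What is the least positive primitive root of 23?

5

φ(23) = 23 − 1 = 22 = 2 · 11.
g is a primitive root iff g^(22/q) ≢ 1 (mod 23) for each prime q ∈ {2, 11}.
g = 2: 2^11 ≡ 1 — hits 1, so not a primitive root.
g = 3: 3^11 ≡ 1 — hits 1, so not a primitive root.
g = 4: 4^11 ≡ 1 — hits 1, so not a primitive root.
g = 5: 5^11 ≡ 22; 5^2 ≡ 2 — none is 1, so 5 is a primitive root.
So 5 is the smallest generator of (Z/23Z)^×.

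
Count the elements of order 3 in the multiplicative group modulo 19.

2

φ(19) = 19 − 1 = 18 = 2 · 3^2.
(Z/19Z)^× is cyclic (|G| = 18); a cyclic group of order m has exactly φ(d) elements of each order d | m, and none otherwise.
3 | 18, and φ(3) = 3 − 1 = 2.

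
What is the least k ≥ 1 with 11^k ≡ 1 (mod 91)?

12

By Lagrange's theorem, ord_91(11) divides φ(91) = φ(7·13) = (7−1)·(13−1) = 6·12 = 72 = 2^3 · 3^2.
Divisors of 72: 1, 2, 3, 4, 6, 8, 9, 12, 18, 24, 36, 72.
Evaluate successive powers at the divisors of 72:
11^1 ≡ 11 (mod 91)
11^2 ≡ 30 (mod 91)
11^3 ≡ 57 (mod 91)
11^4 ≡ 81 (mod 91)
11^6 ≡ 64 (mod 91)
11^8 ≡ 9 (mod 91)
11^9 ≡ 8 (mod 91)
11^12 ≡ 1 (mod 91) ✓
The smallest such exponent is 12, so the order of 11 is 12.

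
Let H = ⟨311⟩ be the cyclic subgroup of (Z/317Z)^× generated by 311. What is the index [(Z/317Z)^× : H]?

The order of 311 must divide φ(317) = 317 − 1 = 316 = 2^2 · 79.
Divisors of 316: 1, 2, 4, 79, 158, 316.
Compute 311^d (mod 317) for the divisors d until we hit 1:
311^1 ≡ 311
311^2 ≡ 36
311^4 ≡ 28
311^79 ≡ 1
Thus |⟨311⟩| = ord(311) = 79.
Index = |(Z/317Z)^×| / |⟨311⟩| = 316 / 79 = 4.

4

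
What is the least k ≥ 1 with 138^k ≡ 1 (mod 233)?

The order of 138 must divide φ(233) = 233 − 1 = 232 = 2^3 · 29.
Divisors of 232: 1, 2, 4, 8, 29, 58, 116, 232.
Compute 138^d (mod 233) for the divisors d until we hit 1:
138^1 ≡ 138 (mod 233)
138^2 ≡ 171 (mod 233)
138^4 ≡ 116 (mod 233)
138^8 ≡ 175 (mod 233)
138^29 ≡ 221 (mod 233)
138^58 ≡ 144 (mod 233)
138^116 ≡ 232 (mod 233)
138^232 ≡ 1 (mod 233) ✓
So ord_233(138) = 232.

232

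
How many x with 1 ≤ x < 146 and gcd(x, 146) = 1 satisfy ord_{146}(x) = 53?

0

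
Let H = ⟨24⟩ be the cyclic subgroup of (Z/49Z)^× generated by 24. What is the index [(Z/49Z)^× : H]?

ord(24) | φ(49) = φ(7^2) = 7·(7−1) = 42 = 2 · 3 · 7.
Divisors of 42: 1, 2, 3, 6, 7, 14, 21, 42.
Test each divisor d:
24^1 ≡ 24 (mod 49)
24^2 ≡ 37 (mod 49)
24^3 ≡ 6 (mod 49)
24^6 ≡ 36 (mod 49)
24^7 ≡ 31 (mod 49)
24^14 ≡ 30 (mod 49)
24^21 ≡ 48 (mod 49)
24^42 ≡ 1 (mod 49) ✓
Thus |⟨24⟩| = ord(24) = 42.
[(Z/49Z)^× : ⟨24⟩] = 42/42 = 1.

1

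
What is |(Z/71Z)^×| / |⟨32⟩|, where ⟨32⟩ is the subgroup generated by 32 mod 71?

ord(32) | φ(71) = 71 − 1 = 70 = 2 · 5 · 7.
Divisors of 70: 1, 2, 5, 7, 10, 14, 35, 70.
Evaluate successive powers at the divisors of 70:
32^1 ≡ 32
32^2 ≡ 30
32^5 ≡ 45
32^7 ≡ 1
Thus |⟨32⟩| = ord(32) = 7.
The index is φ(71) / ord(32) = 70 / 7 = 10.

10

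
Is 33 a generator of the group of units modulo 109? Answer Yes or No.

No

φ(109) = 109 − 1 = 108 = 2^2 · 3^3.
An element g generates (Z/109Z)^× iff g^(108/q) ≢ 1 (mod 109) for each prime q ∈ {2, 3}.
33^54 ≡ 108 (mod 109)  [q = 2: ≢ 1 ✓]
33^36 ≡ 1 (mod 109)  [q = 3: ≡ 1 ✗]
Since 33^36 ≡ 1, the order of 33 divides 36 < 108, so 33 is not a primitive root.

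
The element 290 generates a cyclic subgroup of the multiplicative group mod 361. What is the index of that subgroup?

By Lagrange's theorem, ord_361(290) divides φ(361) = φ(19^2) = 19·(19−1) = 342 = 2 · 3^2 · 19.
Divisors of 342: 1, 2, 3, 6, 9, 18, 19, 38, 57, 114, 171, 342.
Check 290^d mod 361 for each divisor in increasing order:
290^1 ≡ 290
290^2 ≡ 348
290^3 ≡ 201
290^6 ≡ 330
290^9 ≡ 267
290^18 ≡ 172
290^19 ≡ 62
290^38 ≡ 234
290^57 ≡ 68
290^114 ≡ 292
290^171 ≡ 1
The order of 290 is 171, so the subgroup it generates has 171 elements.
Index = |(Z/361Z)^×| / |⟨290⟩| = 342 / 171 = 2.

2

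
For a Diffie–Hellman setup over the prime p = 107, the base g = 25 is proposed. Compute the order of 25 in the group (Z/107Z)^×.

ord(25) | φ(107) = 107 − 1 = 106 = 2 · 53.
Divisors of 106: 1, 2, 53, 106.
Check 25^d mod 107 for each divisor in increasing order:
25^1 ≡ 25
25^2 ≡ 90
25^53 ≡ 1
The smallest such exponent is 53, so the order of 25 is 53.

53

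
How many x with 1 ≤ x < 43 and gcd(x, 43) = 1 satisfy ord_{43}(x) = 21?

12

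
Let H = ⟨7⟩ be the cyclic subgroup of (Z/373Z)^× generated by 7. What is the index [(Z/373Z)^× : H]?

The order of 7 must divide φ(373) = 373 − 1 = 372 = 2^2 · 3 · 31.
Divisors of 372: 1, 2, 3, 4, 6, 12, 31, 62, 93, 124, 186, 372.
Evaluate successive powers at the divisors of 372:
7^1 ≡ 7 (mod 373)
7^2 ≡ 49 (mod 373)
7^3 ≡ 343 (mod 373)
7^4 ≡ 163 (mod 373)
7^6 ≡ 154 (mod 373)
7^12 ≡ 217 (mod 373)
7^31 ≡ 372 (mod 373)
7^62 ≡ 1 (mod 373) ✓
So ord_373(7) = 62, hence |⟨7⟩| = 62.
[(Z/373Z)^× : ⟨7⟩] = 372/62 = 6.

6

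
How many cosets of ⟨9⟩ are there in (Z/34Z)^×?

2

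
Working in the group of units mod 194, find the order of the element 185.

By Lagrange's theorem, ord_194(185) divides φ(194) = φ(2)·φ(97) = 1·96 = 96 = 2^5 · 3.
Divisors of 96: 1, 2, 3, 4, 6, 8, 12, 16, 24, 32, 48, 96.
Test each divisor d:
185^1 ≡ 185 (mod 194)
185^2 ≡ 81 (mod 194)
185^3 ≡ 47 (mod 194)
185^4 ≡ 159 (mod 194)
185^6 ≡ 75 (mod 194)
185^8 ≡ 61 (mod 194)
185^12 ≡ 193 (mod 194)
185^16 ≡ 35 (mod 194)
185^24 ≡ 1 (mod 194) ✓
Hence ord(185) = 24.

24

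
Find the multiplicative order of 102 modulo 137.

The order of 102 must divide φ(137) = 137 − 1 = 136 = 2^3 · 17.
Divisors of 136: 1, 2, 4, 8, 17, 34, 68, 136.
Compute 102^d (mod 137) for the divisors d until we hit 1:
102^1 ≡ 102 (mod 137)
102^2 ≡ 129 (mod 137)
102^4 ≡ 64 (mod 137)
102^8 ≡ 123 (mod 137)
102^17 ≡ 127 (mod 137)
102^34 ≡ 100 (mod 137)
102^68 ≡ 136 (mod 137)
102^136 ≡ 1 (mod 137) ✓
The smallest such exponent is 136, so the order of 102 is 136.

136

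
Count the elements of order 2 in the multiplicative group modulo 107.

1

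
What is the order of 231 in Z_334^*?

83

The order of 231 must divide φ(334) = φ(2)·φ(167) = 1·166 = 166 = 2 · 83.
Divisors of 166: 1, 2, 83, 166.
Compute 231^d (mod 334) for the divisors d until we hit 1:
231^1 ≡ 231
231^2 ≡ 255
231^83 ≡ 1
The smallest such exponent is 83, so the order of 231 is 83.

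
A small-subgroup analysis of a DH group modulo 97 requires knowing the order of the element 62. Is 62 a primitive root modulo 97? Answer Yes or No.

No

φ(97) = 97 − 1 = 96 = 2^5 · 3.
An element g generates (Z/97Z)^× iff g^(96/q) ≢ 1 (mod 97) for each prime q ∈ {2, 3}.
62^48 ≡ 1 (mod 97)  [q = 2: ≡ 1 ✗]
62^32 ≡ 61 (mod 97)  [q = 3: ≢ 1 ✓]
Since 62^48 ≡ 1, the order of 62 divides 48 < 96, so 62 is not a primitive root.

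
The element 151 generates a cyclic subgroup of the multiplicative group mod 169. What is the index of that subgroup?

3

Since 151 ∈ (Z/169Z)^×, its order divides φ(169) = φ(13^2) = 13·(13−1) = 156 = 2^2 · 3 · 13.
Divisors of 156: 1, 2, 3, 4, 6, 12, 13, 26, 39, 52, 78, 156.
Check 151^d mod 169 for each divisor in increasing order:
151^1 ≡ 151
151^2 ≡ 155
151^3 ≡ 83
151^4 ≡ 27
151^6 ≡ 129
151^12 ≡ 79
151^13 ≡ 99
151^26 ≡ 168
151^39 ≡ 70
151^52 ≡ 1
Thus |⟨151⟩| = ord(151) = 52.
Index = |(Z/169Z)^×| / |⟨151⟩| = 156 / 52 = 3.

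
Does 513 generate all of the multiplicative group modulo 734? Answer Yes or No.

No

φ(734) = φ(2)·φ(367) = 1·366 = 366 = 2 · 3 · 61.
Test 513^(366/q) mod 734 for each prime factor q of 366:
513^183 ≡ 1 (mod 734)  [q = 2: ≡ 1 ✗]
513^122 ≡ 83 (mod 734)  [q = 3: ≢ 1 ✓]
513^6 ≡ 209 (mod 734)  [q = 61: ≢ 1 ✓]
513^183 ≡ 1 shows ord(513) | 183, strictly less than φ(734); not a primitive root.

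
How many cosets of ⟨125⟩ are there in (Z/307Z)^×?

By Lagrange's theorem, ord_307(125) divides φ(307) = 307 − 1 = 306 = 2 · 3^2 · 17.
Divisors of 306: 1, 2, 3, 6, 9, 17, 18, 34, 51, 102, 153, 306.
Compute 125^d (mod 307) for the divisors d until we hit 1:
125^1 ≡ 125 (mod 307)
125^2 ≡ 275 (mod 307)
125^3 ≡ 298 (mod 307)
125^6 ≡ 81 (mod 307)
125^9 ≡ 192 (mod 307)
125^17 ≡ 290 (mod 307)
125^18 ≡ 24 (mod 307)
125^34 ≡ 289 (mod 307)
125^51 ≡ 306 (mod 307)
125^102 ≡ 1 (mod 307) ✓
So ord_307(125) = 102, hence |⟨125⟩| = 102.
The index is φ(307) / ord(125) = 306 / 102 = 3.

3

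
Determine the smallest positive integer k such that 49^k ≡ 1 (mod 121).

55

ord(49) | φ(121) = φ(11^2) = 11·(11−1) = 110 = 2 · 5 · 11.
Divisors of 110: 1, 2, 5, 10, 11, 22, 55, 110.
Evaluate successive powers at the divisors of 110:
49^1 ≡ 49
49^2 ≡ 102
49^5 ≡ 23
49^10 ≡ 45
49^11 ≡ 27
49^22 ≡ 3
49^55 ≡ 1
Hence ord(49) = 55.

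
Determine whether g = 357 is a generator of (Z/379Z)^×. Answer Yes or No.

φ(379) = 379 − 1 = 378 = 2 · 3^3 · 7.
357 is a primitive root mod 379 iff 357^(φ(379)/q) ≢ 1 for every prime q | φ(379), i.e. q ∈ {2, 3, 7}.
357^189 ≡ 378 (mod 379)  [q = 2: ≢ 1 ✓]
357^126 ≡ 51 (mod 379)  [q = 3: ≢ 1 ✓]
357^54 ≡ 125 (mod 379)  [q = 7: ≢ 1 ✓]
None equal 1, so ord_379(357) = 378: 357 is a primitive root.

Yes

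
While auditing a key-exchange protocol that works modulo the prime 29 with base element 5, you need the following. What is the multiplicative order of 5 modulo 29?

14

ord(5) | φ(29) = 29 − 1 = 28 = 2^2 · 7.
Divisors of 28: 1, 2, 4, 7, 14, 28.
Test each divisor d:
5^1 ≡ 5
5^2 ≡ 25
5^4 ≡ 16
5^7 ≡ 28
5^14 ≡ 1
Therefore the multiplicative order of 5 modulo 29 is 14.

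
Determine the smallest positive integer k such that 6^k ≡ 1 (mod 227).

ord(6) | φ(227) = 227 − 1 = 226 = 2 · 113.
Divisors of 226: 1, 2, 113, 226.
Compute 6^d (mod 227) for the divisors d until we hit 1:
6^1 ≡ 6 (mod 227)
6^2 ≡ 36 (mod 227)
6^113 ≡ 226 (mod 227)
6^226 ≡ 1 (mod 227) ✓
The smallest such exponent is 226, so the order of 6 is 226.

226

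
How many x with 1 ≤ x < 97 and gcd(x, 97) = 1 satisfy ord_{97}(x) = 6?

φ(97) = 97 − 1 = 96 = 2^5 · 3.
Since (Z/97Z)^× is cyclic of order 96, the number of elements of order d is φ(d) when d | 96 and 0 otherwise.
6 = 2 · 3 divides 96, and φ(6) = 2.

2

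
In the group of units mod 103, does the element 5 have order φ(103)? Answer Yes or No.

φ(103) = 103 − 1 = 102 = 2 · 3 · 17.
5 is a primitive root mod 103 iff 5^(φ(103)/q) ≢ 1 for every prime q | φ(103), i.e. q ∈ {2, 3, 17}.
5^51 ≡ 102 (mod 103)  [q = 2: ≢ 1 ✓]
5^34 ≡ 56 (mod 103)  [q = 3: ≢ 1 ✓]
5^6 ≡ 72 (mod 103)  [q = 17: ≢ 1 ✓]
None equal 1, so ord_103(5) = 102: 5 is a primitive root.

Yes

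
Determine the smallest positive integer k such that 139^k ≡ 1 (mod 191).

The order of 139 must divide φ(191) = 191 − 1 = 190 = 2 · 5 · 19.
Divisors of 190: 1, 2, 5, 10, 19, 38, 95, 190.
Evaluate successive powers at the divisors of 190:
139^1 ≡ 139
139^2 ≡ 30
139^5 ≡ 186
139^10 ≡ 25
139^19 ≡ 190
139^38 ≡ 1
The smallest such exponent is 38, so the order of 139 is 38.

38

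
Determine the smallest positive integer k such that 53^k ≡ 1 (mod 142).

70

Since 53 ∈ (Z/142Z)^×, its order divides φ(142) = φ(2)·φ(71) = 1·70 = 70 = 2 · 5 · 7.
Divisors of 70: 1, 2, 5, 7, 10, 14, 35, 70.
Check 53^d mod 142 for each divisor in increasing order:
53^1 ≡ 53
53^2 ≡ 111
53^5 ≡ 97
53^7 ≡ 117
53^10 ≡ 37
53^14 ≡ 57
53^35 ≡ 141
53^70 ≡ 1
So ord_142(53) = 70.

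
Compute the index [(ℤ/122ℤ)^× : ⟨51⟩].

ord(51) | φ(122) = φ(2)·φ(61) = 1·60 = 60 = 2^2 · 3 · 5.
Divisors of 60: 1, 2, 3, 4, 5, 6, 10, 12, 15, 20, 30, 60.
Compute 51^d (mod 122) for the divisors d until we hit 1:
51^1 ≡ 51 (mod 122)
51^2 ≡ 39 (mod 122)
51^3 ≡ 37 (mod 122)
51^4 ≡ 57 (mod 122)
51^5 ≡ 101 (mod 122)
51^6 ≡ 27 (mod 122)
51^10 ≡ 75 (mod 122)
51^12 ≡ 119 (mod 122)
51^15 ≡ 11 (mod 122)
51^20 ≡ 13 (mod 122)
51^30 ≡ 121 (mod 122)
51^60 ≡ 1 (mod 122) ✓
The order of 51 is 60, so the subgroup it generates has 60 elements.
[(Z/122Z)^× : ⟨51⟩] = 60/60 = 1.

1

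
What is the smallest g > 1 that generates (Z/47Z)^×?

5

φ(47) = 47 − 1 = 46 = 2 · 23.
g is a primitive root iff g^(46/q) ≢ 1 (mod 47) for each prime q ∈ {2, 23}.
g = 2: 2^23 ≡ 1 — hits 1, so not a primitive root.
g = 3: 3^23 ≡ 1 — hits 1, so not a primitive root.
g = 4: 4^23 ≡ 1 — hits 1, so not a primitive root.
g = 5: 5^23 ≡ 46; 5^2 ≡ 25 — none is 1, so 5 is a primitive root.
Hence the least primitive root of 47 is 5.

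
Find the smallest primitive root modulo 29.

2

φ(29) = 29 − 1 = 28 = 2^2 · 7.
g is a primitive root iff g^(28/q) ≢ 1 (mod 29) for each prime q ∈ {2, 7}.
g = 2: 2^14 ≡ 28; 2^4 ≡ 16 — none is 1, so 2 is a primitive root.
So 2 is the smallest generator of (Z/29Z)^×.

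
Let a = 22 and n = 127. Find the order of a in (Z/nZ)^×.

9

Since 22 ∈ (Z/127Z)^×, its order divides φ(127) = 127 − 1 = 126 = 2 · 3^2 · 7.
Divisors of 126: 1, 2, 3, 6, 7, 9, 14, 18, 21, 42, 63, 126.
Check 22^d mod 127 for each divisor in increasing order:
22^1 ≡ 22 (mod 127)
22^2 ≡ 103 (mod 127)
22^3 ≡ 107 (mod 127)
22^6 ≡ 19 (mod 127)
22^7 ≡ 37 (mod 127)
22^9 ≡ 1 (mod 127) ✓
Therefore the multiplicative order of 22 modulo 127 is 9.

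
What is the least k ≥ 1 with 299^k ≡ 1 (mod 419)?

209

Since 299 ∈ (Z/419Z)^×, its order divides φ(419) = 419 − 1 = 418 = 2 · 11 · 19.
Divisors of 418: 1, 2, 11, 19, 22, 38, 209, 418.
Check 299^d mod 419 for each divisor in increasing order:
299^1 ≡ 299
299^2 ≡ 154
299^11 ≡ 135
299^19 ≡ 300
299^22 ≡ 208
299^38 ≡ 334
299^209 ≡ 1
The smallest such exponent is 209, so the order of 299 is 209.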